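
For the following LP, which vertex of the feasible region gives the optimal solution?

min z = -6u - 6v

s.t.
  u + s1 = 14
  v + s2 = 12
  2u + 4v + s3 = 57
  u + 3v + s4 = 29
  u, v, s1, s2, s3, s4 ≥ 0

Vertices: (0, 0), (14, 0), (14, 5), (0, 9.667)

Evaluate the objective at each vertex of the feasible region:
  z(0, 0) = 0
  z(14, 0) = -84
  z(14, 5) = -114  ←
  z(0, 9.667) = -58
The minimum is at u = 14, v = 5.

(14, 5)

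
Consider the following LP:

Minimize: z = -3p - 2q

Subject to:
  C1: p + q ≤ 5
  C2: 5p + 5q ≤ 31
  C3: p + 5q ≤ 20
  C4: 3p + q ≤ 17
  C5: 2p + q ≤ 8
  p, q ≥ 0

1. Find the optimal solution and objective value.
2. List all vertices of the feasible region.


1. p = 3, q = 2, z = -13
2. (0, 0), (4, 0), (3, 2), (1.25, 3.75), (0, 4)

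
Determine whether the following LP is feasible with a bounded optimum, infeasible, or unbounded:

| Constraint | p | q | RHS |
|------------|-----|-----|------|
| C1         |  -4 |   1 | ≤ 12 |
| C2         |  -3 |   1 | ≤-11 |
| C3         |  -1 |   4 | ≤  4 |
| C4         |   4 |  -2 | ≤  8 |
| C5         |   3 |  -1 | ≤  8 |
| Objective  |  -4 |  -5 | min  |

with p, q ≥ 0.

Infeasible (no feasible solution exists)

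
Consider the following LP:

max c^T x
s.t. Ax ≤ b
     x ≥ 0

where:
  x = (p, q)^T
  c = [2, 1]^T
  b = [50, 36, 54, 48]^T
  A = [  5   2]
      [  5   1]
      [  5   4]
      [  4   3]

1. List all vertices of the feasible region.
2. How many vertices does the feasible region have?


1. (0, 0), (7.2, 0), (6, 6), (0, 13.5)
2. 4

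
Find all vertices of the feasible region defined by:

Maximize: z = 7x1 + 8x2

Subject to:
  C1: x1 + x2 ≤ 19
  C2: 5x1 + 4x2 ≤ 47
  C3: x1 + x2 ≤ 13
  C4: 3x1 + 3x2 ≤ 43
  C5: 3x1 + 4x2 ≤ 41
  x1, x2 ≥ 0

(0, 0), (9.4, 0), (3, 8), (0, 10.25)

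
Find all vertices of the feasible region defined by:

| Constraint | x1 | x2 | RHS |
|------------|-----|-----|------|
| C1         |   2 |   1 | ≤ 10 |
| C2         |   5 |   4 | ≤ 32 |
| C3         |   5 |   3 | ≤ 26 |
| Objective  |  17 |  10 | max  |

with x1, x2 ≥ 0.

(0, 0), (5, 0), (4, 2), (1.6, 6), (0, 8)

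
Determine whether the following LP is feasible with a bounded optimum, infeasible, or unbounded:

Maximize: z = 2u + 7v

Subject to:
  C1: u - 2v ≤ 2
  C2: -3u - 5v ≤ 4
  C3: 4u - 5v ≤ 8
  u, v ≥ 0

Unbounded (objective can increase without bound)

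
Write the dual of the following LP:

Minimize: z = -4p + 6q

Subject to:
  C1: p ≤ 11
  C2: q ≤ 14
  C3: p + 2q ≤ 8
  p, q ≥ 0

Primal min cᵀx s.t. Ax ≤ b, x ≥ 0  →  Dual max −bᵀy s.t. Aᵀy ≥ −c, y ≥ 0.

Maximize: z = -11y1 - 14y2 - 8y3

Subject to:
  y1 + y3 ≥ 4
  y2 + 2y3 ≥ -6
  y1, y2, y3 ≥ 0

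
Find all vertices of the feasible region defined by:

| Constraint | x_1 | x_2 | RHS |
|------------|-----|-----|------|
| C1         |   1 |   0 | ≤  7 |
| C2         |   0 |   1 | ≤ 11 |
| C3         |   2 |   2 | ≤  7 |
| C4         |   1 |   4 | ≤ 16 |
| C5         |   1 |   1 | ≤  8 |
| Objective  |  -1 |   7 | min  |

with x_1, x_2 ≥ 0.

(0, 0), (3.5, 0), (0, 3.5)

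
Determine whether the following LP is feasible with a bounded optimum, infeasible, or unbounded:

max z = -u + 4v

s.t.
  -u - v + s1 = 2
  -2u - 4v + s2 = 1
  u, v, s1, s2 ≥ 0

Unbounded (objective can increase without bound)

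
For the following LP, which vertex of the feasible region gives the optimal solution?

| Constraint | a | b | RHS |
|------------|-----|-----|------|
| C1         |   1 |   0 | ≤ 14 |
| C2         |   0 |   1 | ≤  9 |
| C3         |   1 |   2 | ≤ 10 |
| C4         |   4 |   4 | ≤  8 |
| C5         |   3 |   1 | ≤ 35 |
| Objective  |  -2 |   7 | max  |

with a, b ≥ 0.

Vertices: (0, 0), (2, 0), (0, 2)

Evaluate the objective at each vertex of the feasible region:
  z(0, 0) = 0
  z(2, 0) = -4
  z(0, 2) = 14  ←
The maximum is at a = 0, b = 2.

(0, 2)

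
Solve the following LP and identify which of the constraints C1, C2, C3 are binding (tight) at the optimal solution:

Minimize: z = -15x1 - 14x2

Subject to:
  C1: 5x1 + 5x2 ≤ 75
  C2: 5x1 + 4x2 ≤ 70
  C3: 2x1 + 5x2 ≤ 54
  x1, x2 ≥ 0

At x1 = 10, x2 = 5, compute slack b - a·x for each constraint:
  C1: 75 − 75 = 0  (binding)
  C2: 70 − 70 = 0  (binding)
  C3: 54 − 45 = 9  (slack)

Optimal: x1 = 10, x2 = 5
Binding: C1, C2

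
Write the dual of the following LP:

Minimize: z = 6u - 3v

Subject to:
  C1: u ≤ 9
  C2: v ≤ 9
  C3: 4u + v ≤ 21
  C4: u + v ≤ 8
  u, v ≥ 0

Primal min cᵀx s.t. Ax ≤ b, x ≥ 0  →  Dual max −bᵀy s.t. Aᵀy ≥ −c, y ≥ 0.

Maximize: z = -9y1 - 9y2 - 21y3 - 8y4

Subject to:
  y1 + 4y3 + y4 ≥ -6
  y2 + y3 + y4 ≥ 3
  y1, y2, y3, y4 ≥ 0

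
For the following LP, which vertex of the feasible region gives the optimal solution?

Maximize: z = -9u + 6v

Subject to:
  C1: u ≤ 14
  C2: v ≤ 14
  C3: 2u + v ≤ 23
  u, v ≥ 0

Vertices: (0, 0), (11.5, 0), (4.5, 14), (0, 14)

Evaluate the objective at each vertex of the feasible region:
  z(0, 0) = 0
  z(11.5, 0) = -103.5
  z(4.5, 14) = 43.5
  z(0, 14) = 84  ←
The maximum is at u = 0, v = 14.

(0, 14)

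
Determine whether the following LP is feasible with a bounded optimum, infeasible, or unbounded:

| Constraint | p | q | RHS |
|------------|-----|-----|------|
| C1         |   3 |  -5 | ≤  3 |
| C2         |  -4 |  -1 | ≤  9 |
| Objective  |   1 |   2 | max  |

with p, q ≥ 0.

Unbounded (objective can increase without bound)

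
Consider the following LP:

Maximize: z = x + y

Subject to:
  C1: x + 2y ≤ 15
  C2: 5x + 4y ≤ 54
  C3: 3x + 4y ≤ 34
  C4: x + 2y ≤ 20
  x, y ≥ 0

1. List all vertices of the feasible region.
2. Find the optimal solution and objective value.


1. (0, 0), (10.8, 0), (10, 1), (4, 5.5), (0, 7.5)
2. x = 10, y = 1, z = 11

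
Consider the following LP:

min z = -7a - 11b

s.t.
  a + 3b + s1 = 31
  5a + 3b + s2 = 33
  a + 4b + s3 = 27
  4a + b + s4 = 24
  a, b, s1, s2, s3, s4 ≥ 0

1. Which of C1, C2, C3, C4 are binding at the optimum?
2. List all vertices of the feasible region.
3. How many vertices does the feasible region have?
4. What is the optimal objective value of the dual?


1. C2, C3
2. (0, 0), (6, 0), (5.571, 1.714), (3, 6), (0, 6.75)
3. 5
4. -87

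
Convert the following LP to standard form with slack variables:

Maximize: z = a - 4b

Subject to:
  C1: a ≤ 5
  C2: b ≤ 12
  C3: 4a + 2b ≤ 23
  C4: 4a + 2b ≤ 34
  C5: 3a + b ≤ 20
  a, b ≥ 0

max z = a - 4b

s.t.
  a + s1 = 5
  b + s2 = 12
  4a + 2b + s3 = 23
  4a + 2b + s4 = 34
  3a + b + s5 = 20
  a, b, s1, s2, s3, s4, s5 ≥ 0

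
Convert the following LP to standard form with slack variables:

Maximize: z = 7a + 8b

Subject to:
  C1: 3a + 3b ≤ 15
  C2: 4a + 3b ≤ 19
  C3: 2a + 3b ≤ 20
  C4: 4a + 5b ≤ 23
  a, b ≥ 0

max z = 7a + 8b

s.t.
  3a + 3b + s1 = 15
  4a + 3b + s2 = 19
  2a + 3b + s3 = 20
  4a + 5b + s4 = 23
  a, b, s1, s2, s3, s4 ≥ 0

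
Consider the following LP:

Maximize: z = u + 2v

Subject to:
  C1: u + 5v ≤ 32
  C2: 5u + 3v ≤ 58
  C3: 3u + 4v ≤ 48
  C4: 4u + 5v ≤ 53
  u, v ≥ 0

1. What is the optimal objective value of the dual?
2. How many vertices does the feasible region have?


1. 17
2. 5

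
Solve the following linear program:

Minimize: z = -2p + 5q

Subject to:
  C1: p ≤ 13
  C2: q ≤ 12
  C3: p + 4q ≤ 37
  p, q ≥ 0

Evaluate the objective at each vertex of the feasible region:
  z(0, 0) = 0
  z(13, 0) = -26  ←
  z(13, 6) = 4
  z(0, 9.25) = 46.25
The minimum is at p = 13, q = 0.

p = 13, q = 0, z = -26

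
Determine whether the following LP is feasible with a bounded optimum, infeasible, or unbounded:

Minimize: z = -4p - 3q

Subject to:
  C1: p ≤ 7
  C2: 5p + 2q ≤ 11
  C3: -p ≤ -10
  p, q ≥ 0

Infeasible (no feasible solution exists)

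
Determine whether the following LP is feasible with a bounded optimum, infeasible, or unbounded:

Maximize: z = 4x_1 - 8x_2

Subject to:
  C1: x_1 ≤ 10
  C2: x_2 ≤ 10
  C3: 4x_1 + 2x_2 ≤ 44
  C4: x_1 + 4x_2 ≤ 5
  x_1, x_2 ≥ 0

Feasible with a bounded optimal solution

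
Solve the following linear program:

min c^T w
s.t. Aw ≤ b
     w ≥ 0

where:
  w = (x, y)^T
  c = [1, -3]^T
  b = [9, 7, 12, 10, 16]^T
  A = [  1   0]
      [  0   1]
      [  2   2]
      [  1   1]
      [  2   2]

Evaluate the objective at each vertex of the feasible region:
  z(0, 0) = 0
  z(6, 0) = 6
  z(0, 6) = -18  ←
The minimum is at x = 0, y = 6.

x = 0, y = 6, z = -18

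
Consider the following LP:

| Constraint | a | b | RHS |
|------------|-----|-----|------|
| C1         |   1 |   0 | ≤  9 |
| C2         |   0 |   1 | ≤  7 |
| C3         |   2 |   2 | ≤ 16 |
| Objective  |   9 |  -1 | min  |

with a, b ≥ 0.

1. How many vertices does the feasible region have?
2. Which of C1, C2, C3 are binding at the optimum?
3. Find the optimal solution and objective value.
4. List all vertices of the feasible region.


1. 4
2. C2
3. a = 0, b = 7, z = -7
4. (0, 0), (8, 0), (1, 7), (0, 7)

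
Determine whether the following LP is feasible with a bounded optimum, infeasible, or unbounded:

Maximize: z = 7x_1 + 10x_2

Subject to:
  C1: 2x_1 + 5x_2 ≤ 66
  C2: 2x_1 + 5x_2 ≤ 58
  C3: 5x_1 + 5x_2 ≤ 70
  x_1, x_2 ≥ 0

Feasible with a bounded optimal solution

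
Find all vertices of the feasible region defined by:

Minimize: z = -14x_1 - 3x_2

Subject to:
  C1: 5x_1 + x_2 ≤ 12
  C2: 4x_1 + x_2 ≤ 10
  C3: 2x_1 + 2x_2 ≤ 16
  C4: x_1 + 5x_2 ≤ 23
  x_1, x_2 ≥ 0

(0, 0), (2.4, 0), (2, 2), (1.421, 4.316), (0, 4.6)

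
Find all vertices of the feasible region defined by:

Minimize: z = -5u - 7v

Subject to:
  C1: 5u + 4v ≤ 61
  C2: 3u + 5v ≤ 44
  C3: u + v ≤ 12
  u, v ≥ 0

(0, 0), (12, 0), (8, 4), (0, 8.8)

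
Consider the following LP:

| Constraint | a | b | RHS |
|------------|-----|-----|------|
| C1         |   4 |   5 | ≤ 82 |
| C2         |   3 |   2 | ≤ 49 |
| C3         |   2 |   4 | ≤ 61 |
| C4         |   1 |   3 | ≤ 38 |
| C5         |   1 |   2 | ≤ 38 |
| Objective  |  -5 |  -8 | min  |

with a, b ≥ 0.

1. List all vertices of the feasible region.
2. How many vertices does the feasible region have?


1. (0, 0), (16.33, 0), (11.57, 7.143), (8, 10), (0, 12.67)
2. 5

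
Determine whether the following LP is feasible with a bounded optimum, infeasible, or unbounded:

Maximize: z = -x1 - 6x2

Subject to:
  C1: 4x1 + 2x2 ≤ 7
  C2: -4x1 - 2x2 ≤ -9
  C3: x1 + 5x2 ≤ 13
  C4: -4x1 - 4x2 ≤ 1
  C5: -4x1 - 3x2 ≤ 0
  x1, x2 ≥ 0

Infeasible (no feasible solution exists)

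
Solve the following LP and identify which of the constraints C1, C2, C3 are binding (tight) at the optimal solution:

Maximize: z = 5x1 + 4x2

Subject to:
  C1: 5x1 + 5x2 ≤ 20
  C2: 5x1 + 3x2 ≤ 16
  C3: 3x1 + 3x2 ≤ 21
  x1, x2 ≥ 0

At x1 = 2, x2 = 2, compute slack b - a·x for each constraint:
  C1: 20 − 20 = 0  (binding)
  C2: 16 − 16 = 0  (binding)
  C3: 21 − 12 = 9  (slack)

Optimal: x1 = 2, x2 = 2
Binding: C1, C2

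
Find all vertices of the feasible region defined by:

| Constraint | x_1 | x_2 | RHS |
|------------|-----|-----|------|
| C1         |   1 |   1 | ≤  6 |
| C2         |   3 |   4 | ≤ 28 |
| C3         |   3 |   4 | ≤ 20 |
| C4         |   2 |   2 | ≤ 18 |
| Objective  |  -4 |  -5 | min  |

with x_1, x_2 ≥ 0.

(0, 0), (6, 0), (4, 2), (0, 5)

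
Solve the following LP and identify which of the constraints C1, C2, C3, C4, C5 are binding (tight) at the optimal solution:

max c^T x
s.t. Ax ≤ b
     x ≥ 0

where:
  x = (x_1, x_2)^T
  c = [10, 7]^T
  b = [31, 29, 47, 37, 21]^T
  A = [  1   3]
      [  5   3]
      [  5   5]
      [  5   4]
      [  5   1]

At x_1 = 1, x_2 = 8, compute slack b - a·x for each constraint:
  C1: 31 − 25 = 6  (slack)
  C2: 29 − 29 = 0  (binding)
  C3: 47 − 45 = 2  (slack)
  C4: 37 − 37 = 0  (binding)
  C5: 21 − 13 = 8  (slack)

Optimal: x_1 = 1, x_2 = 8
Binding: C2, C4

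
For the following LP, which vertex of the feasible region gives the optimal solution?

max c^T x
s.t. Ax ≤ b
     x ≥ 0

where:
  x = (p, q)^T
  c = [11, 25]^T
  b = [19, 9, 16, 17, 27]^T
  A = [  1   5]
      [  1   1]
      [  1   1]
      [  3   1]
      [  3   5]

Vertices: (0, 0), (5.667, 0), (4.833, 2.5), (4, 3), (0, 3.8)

Evaluate the objective at each vertex of the feasible region:
  z(0, 0) = 0
  z(5.667, 0) = 62.33
  z(4.833, 2.5) = 115.7
  z(4, 3) = 119  ←
  z(0, 3.8) = 95
The maximum is at p = 4, q = 3.

(4, 3)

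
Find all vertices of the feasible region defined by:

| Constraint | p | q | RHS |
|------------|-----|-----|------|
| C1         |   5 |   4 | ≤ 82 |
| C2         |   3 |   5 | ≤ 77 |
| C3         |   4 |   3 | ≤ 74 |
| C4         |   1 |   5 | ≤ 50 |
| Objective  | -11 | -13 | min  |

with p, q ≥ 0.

(0, 0), (16.4, 0), (10, 8), (0, 10)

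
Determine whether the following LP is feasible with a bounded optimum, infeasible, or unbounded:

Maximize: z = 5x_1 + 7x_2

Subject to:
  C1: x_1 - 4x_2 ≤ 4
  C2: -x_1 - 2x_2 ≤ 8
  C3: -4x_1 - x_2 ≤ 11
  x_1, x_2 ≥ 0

Unbounded (objective can increase without bound)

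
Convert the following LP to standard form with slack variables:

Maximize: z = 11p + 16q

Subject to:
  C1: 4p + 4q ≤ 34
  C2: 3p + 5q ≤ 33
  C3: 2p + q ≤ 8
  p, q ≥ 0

max z = 11p + 16q

s.t.
  4p + 4q + s1 = 34
  3p + 5q + s2 = 33
  2p + q + s3 = 8
  p, q, s1, s2, s3 ≥ 0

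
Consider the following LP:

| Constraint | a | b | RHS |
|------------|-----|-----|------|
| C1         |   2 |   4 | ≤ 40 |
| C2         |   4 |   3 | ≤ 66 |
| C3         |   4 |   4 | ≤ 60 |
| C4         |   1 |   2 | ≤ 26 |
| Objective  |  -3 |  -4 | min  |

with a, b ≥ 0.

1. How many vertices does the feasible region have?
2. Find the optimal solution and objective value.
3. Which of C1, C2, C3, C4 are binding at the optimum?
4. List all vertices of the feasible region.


1. 4
2. a = 10, b = 5, z = -50
3. C1, C3
4. (0, 0), (15, 0), (10, 5), (0, 10)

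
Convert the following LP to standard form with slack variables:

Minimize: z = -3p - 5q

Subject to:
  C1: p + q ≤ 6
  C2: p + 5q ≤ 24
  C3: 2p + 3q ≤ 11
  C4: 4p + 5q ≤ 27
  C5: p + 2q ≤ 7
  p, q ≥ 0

min z = -3p - 5q

s.t.
  p + q + s1 = 6
  p + 5q + s2 = 24
  2p + 3q + s3 = 11
  4p + 5q + s4 = 27
  p + 2q + s5 = 7
  p, q, s1, s2, s3, s4, s5 ≥ 0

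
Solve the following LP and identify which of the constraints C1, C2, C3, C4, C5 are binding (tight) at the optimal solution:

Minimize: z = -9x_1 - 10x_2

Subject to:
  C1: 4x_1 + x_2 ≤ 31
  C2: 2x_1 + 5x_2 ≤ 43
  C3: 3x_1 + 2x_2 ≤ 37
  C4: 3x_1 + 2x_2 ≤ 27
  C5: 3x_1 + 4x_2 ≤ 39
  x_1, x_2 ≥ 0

At x_1 = 5, x_2 = 6, compute slack b - a·x for each constraint:
  C1: 31 − 26 = 5  (slack)
  C2: 43 − 40 = 3  (slack)
  C3: 37 − 27 = 10  (slack)
  C4: 27 − 27 = 0  (binding)
  C5: 39 − 39 = 0  (binding)

Optimal: x_1 = 5, x_2 = 6
Binding: C4, C5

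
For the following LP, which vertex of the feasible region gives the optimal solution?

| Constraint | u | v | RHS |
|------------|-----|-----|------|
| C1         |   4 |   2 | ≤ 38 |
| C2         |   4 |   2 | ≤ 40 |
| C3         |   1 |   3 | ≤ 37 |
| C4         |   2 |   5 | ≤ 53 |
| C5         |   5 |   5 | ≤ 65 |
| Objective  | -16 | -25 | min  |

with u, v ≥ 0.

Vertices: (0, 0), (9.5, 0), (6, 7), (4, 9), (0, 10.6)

Evaluate the objective at each vertex of the feasible region:
  z(0, 0) = 0
  z(9.5, 0) = -152
  z(6, 7) = -271
  z(4, 9) = -289  ←
  z(0, 10.6) = -265
The minimum is at u = 4, v = 9.

(4, 9)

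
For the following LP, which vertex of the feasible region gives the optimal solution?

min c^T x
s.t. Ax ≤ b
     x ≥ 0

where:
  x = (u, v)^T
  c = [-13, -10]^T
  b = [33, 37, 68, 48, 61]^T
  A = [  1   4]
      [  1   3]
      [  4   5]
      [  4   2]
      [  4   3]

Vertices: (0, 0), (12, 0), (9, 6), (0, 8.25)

Evaluate the objective at each vertex of the feasible region:
  z(0, 0) = 0
  z(12, 0) = -156
  z(9, 6) = -177  ←
  z(0, 8.25) = -82.5
The minimum is at u = 9, v = 6.

(9, 6)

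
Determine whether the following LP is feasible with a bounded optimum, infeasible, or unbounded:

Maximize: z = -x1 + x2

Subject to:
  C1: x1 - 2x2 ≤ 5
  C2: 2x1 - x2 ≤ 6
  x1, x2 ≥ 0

Unbounded (objective can increase without bound)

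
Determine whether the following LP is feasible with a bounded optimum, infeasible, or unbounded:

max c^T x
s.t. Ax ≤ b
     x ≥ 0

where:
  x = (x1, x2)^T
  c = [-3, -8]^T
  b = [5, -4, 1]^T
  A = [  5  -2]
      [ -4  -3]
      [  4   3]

Infeasible (no feasible solution exists)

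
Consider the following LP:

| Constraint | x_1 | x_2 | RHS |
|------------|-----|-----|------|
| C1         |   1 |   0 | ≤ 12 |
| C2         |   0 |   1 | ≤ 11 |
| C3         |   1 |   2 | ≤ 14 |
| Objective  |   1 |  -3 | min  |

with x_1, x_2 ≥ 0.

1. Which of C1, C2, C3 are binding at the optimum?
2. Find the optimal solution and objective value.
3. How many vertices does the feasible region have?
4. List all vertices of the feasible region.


1. C3
2. x_1 = 0, x_2 = 7, z = -21
3. 4
4. (0, 0), (12, 0), (12, 1), (0, 7)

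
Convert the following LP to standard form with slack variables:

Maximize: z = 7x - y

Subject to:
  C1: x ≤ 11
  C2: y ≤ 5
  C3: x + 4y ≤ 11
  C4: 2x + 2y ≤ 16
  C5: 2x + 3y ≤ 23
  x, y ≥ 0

max z = 7x - y

s.t.
  x + s1 = 11
  y + s2 = 5
  x + 4y + s3 = 11
  2x + 2y + s4 = 16
  2x + 3y + s5 = 23
  x, y, s1, s2, s3, s4, s5 ≥ 0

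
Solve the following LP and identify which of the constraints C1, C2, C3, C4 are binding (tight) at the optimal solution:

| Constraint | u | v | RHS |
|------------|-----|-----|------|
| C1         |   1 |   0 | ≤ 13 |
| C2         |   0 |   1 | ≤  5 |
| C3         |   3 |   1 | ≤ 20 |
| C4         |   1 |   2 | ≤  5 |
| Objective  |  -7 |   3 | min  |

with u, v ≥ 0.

At u = 5, v = 0, compute slack b - a·x for each constraint:
  C1: 13 − 5 = 8  (slack)
  C2: 5 − 0 = 5  (slack)
  C3: 20 − 15 = 5  (slack)
  C4: 5 − 5 = 0  (binding)

Optimal: u = 5, v = 0
Binding: C4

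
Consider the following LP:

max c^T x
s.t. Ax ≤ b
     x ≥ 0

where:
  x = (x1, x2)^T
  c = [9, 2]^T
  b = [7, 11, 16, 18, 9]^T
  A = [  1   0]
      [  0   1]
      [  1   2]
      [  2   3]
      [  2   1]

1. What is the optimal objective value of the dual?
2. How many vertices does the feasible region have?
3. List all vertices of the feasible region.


1. 40.5
2. 4
3. (0, 0), (4.5, 0), (2.25, 4.5), (0, 6)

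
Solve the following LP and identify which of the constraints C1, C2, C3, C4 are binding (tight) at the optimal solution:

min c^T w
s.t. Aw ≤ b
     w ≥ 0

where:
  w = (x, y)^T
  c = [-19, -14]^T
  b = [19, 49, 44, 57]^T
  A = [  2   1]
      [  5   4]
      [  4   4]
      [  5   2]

At x = 9, y = 1, compute slack b - a·x for each constraint:
  C1: 19 − 19 = 0  (binding)
  C2: 49 − 49 = 0  (binding)
  C3: 44 − 40 = 4  (slack)
  C4: 57 − 47 = 10  (slack)

Optimal: x = 9, y = 1
Binding: C1, C2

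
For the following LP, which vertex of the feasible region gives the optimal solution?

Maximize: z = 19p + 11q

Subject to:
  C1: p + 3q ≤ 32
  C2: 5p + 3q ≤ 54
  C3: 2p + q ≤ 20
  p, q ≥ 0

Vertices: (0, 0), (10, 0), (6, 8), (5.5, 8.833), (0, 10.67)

Evaluate the objective at each vertex of the feasible region:
  z(0, 0) = 0
  z(10, 0) = 190
  z(6, 8) = 202  ←
  z(5.5, 8.833) = 201.7
  z(0, 10.67) = 117.3
The maximum is at p = 6, q = 8.

(6, 8)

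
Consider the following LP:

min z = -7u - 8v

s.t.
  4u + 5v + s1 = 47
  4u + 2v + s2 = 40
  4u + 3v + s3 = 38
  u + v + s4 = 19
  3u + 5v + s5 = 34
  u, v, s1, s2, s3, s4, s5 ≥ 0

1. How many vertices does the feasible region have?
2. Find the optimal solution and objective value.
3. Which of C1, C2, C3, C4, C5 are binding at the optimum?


1. 4
2. u = 8, v = 2, z = -72
3. C3, C5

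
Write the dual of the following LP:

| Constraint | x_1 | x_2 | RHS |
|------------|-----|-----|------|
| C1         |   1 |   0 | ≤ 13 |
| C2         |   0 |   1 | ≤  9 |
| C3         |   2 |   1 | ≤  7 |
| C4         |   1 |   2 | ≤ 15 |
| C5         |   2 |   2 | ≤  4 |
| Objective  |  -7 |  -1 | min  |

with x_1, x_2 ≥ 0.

Primal min cᵀx s.t. Ax ≤ b, x ≥ 0  →  Dual max −bᵀy s.t. Aᵀy ≥ −c, y ≥ 0.

Maximize: z = -13y1 - 9y2 - 7y3 - 15y4 - 4y5

Subject to:
  y1 + 2y3 + y4 + 2y5 ≥ 7
  y2 + y3 + 2y4 + 2y5 ≥ 1
  y1, y2, y3, y4, y5 ≥ 0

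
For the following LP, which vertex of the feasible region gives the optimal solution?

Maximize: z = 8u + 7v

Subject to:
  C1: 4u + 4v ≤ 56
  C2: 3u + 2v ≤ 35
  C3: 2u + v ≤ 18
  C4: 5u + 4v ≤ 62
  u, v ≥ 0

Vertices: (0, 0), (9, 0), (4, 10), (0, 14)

Evaluate the objective at each vertex of the feasible region:
  z(0, 0) = 0
  z(9, 0) = 72
  z(4, 10) = 102  ←
  z(0, 14) = 98
The maximum is at u = 4, v = 10.

(4, 10)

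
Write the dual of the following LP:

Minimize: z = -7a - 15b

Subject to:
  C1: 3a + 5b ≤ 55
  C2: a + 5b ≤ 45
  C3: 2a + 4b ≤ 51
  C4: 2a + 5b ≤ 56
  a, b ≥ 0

Primal min cᵀx s.t. Ax ≤ b, x ≥ 0  →  Dual max −bᵀy s.t. Aᵀy ≥ −c, y ≥ 0.

Maximize: z = -55y1 - 45y2 - 51y3 - 56y4

Subject to:
  3y1 + y2 + 2y3 + 2y4 ≥ 7
  5y1 + 5y2 + 4y3 + 5y4 ≥ 15
  y1, y2, y3, y4 ≥ 0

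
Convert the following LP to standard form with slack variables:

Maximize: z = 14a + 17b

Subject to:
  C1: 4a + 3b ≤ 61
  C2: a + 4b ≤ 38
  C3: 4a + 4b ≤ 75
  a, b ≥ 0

max z = 14a + 17b

s.t.
  4a + 3b + s1 = 61
  a + 4b + s2 = 38
  4a + 4b + s3 = 75
  a, b, s1, s2, s3 ≥ 0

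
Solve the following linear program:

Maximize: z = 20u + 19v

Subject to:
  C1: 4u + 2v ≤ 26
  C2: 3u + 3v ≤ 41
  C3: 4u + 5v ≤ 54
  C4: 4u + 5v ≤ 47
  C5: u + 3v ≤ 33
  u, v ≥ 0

Evaluate the objective at each vertex of the feasible region:
  z(0, 0) = 0
  z(6.5, 0) = 130
  z(3, 7) = 193  ←
  z(0, 9.4) = 178.6
The maximum is at u = 3, v = 7.

u = 3, v = 7, z = 193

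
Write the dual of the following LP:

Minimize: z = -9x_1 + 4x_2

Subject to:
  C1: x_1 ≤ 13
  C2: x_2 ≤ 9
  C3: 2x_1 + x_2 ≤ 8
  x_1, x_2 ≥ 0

Primal min cᵀx s.t. Ax ≤ b, x ≥ 0  →  Dual max −bᵀy s.t. Aᵀy ≥ −c, y ≥ 0.

Maximize: z = -13y1 - 9y2 - 8y3

Subject to:
  y1 + 2y3 ≥ 9
  y2 + y3 ≥ -4
  y1, y2, y3 ≥ 0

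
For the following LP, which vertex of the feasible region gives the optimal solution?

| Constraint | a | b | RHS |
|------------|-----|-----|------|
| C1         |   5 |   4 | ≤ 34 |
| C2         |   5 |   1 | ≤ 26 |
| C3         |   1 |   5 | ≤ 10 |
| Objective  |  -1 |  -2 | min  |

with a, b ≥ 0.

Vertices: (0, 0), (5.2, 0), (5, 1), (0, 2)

Evaluate the objective at each vertex of the feasible region:
  z(0, 0) = 0
  z(5.2, 0) = -5.2
  z(5, 1) = -7  ←
  z(0, 2) = -4
The minimum is at a = 5, b = 1.

(5, 1)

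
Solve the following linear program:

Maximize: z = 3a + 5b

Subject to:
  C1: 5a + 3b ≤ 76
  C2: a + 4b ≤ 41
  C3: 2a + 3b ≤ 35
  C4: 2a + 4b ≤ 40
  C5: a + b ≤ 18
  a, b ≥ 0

Evaluate the objective at each vertex of the feasible region:
  z(0, 0) = 0
  z(15.2, 0) = 45.6
  z(13.67, 2.556) = 53.78
  z(10, 5) = 55  ←
  z(0, 10) = 50
The maximum is at a = 10, b = 5.

a = 10, b = 5, z = 55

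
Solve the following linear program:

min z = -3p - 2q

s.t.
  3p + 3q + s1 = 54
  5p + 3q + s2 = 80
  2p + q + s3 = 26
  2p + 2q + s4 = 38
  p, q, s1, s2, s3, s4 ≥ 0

Evaluate the objective at each vertex of the feasible region:
  z(0, 0) = 0
  z(13, 0) = -39
  z(8, 10) = -44  ←
  z(0, 18) = -36
The minimum is at p = 8, q = 10.

p = 8, q = 10, z = -44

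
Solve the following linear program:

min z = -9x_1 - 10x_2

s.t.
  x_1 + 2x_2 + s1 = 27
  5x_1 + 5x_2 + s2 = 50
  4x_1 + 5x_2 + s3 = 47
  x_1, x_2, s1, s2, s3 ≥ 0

Evaluate the objective at each vertex of the feasible region:
  z(0, 0) = 0
  z(10, 0) = -90
  z(3, 7) = -97  ←
  z(0, 9.4) = -94
The minimum is at x_1 = 3, x_2 = 7.

x_1 = 3, x_2 = 7, z = -97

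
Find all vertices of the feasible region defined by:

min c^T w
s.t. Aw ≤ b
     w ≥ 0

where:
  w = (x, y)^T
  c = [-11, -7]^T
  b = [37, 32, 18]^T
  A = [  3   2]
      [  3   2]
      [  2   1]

(0, 0), (9, 0), (4, 10), (0, 16)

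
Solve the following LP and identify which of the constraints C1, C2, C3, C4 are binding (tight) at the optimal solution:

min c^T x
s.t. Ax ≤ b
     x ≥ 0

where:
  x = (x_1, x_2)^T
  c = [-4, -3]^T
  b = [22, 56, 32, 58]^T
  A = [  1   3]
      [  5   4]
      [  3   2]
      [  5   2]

At x_1 = 8, x_2 = 4, compute slack b - a·x for each constraint:
  C1: 22 − 20 = 2  (slack)
  C2: 56 − 56 = 0  (binding)
  C3: 32 − 32 = 0  (binding)
  C4: 58 − 48 = 10  (slack)

Optimal: x_1 = 8, x_2 = 4
Binding: C2, C3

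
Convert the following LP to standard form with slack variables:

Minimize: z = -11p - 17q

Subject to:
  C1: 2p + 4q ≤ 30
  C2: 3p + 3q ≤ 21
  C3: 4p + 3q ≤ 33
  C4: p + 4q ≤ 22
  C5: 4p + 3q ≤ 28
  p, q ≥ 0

min z = -11p - 17q

s.t.
  2p + 4q + s1 = 30
  3p + 3q + s2 = 21
  4p + 3q + s3 = 33
  p + 4q + s4 = 22
  4p + 3q + s5 = 28
  p, q, s1, s2, s3, s4, s5 ≥ 0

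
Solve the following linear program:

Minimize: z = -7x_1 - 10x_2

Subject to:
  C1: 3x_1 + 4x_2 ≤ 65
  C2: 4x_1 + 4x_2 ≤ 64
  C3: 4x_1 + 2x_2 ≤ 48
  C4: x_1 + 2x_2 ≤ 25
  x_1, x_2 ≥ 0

Evaluate the objective at each vertex of the feasible region:
  z(0, 0) = 0
  z(12, 0) = -84
  z(8, 8) = -136
  z(7, 9) = -139  ←
  z(0, 12.5) = -125
The minimum is at x_1 = 7, x_2 = 9.

x_1 = 7, x_2 = 9, z = -139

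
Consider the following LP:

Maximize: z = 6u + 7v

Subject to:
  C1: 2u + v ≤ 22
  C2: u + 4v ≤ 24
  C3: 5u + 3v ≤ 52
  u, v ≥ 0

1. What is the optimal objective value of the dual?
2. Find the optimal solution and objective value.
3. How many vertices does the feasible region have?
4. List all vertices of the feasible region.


1. 76
2. u = 8, v = 4, z = 76
3. 4
4. (0, 0), (10.4, 0), (8, 4), (0, 6)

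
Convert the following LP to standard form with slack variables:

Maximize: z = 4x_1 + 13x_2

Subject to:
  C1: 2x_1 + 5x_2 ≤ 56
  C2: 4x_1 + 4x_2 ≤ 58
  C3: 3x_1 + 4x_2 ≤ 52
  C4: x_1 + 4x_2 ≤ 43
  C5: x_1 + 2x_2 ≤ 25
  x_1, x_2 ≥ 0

max z = 4x_1 + 13x_2

s.t.
  2x_1 + 5x_2 + s1 = 56
  4x_1 + 4x_2 + s2 = 58
  3x_1 + 4x_2 + s3 = 52
  x_1 + 4x_2 + s4 = 43
  x_1 + 2x_2 + s5 = 25
  x_1, x_2, s1, s2, s3, s4, s5 ≥ 0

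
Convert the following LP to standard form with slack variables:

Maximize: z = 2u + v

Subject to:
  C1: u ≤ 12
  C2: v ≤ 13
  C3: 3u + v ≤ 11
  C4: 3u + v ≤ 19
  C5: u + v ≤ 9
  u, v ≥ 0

max z = 2u + v

s.t.
  u + s1 = 12
  v + s2 = 13
  3u + v + s3 = 11
  3u + v + s4 = 19
  u + v + s5 = 9
  u, v, s1, s2, s3, s4, s5 ≥ 0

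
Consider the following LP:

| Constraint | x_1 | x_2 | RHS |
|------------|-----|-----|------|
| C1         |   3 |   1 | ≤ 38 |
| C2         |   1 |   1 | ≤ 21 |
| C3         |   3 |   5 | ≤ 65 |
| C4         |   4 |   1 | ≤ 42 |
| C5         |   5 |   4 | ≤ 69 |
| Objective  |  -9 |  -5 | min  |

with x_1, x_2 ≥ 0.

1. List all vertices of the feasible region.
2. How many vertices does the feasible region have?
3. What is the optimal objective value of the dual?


1. (0, 0), (10.5, 0), (9, 6), (6.538, 9.077), (0, 13)
2. 5
3. -111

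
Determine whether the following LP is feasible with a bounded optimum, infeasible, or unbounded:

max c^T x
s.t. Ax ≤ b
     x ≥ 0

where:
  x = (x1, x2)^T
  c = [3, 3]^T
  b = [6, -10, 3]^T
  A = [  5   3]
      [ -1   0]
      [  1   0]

Infeasible (no feasible solution exists)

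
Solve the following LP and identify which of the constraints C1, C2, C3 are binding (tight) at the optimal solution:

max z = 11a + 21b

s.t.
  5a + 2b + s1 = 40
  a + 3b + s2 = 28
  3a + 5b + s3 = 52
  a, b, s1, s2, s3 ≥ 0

At a = 4, b = 8, compute slack b - a·x for each constraint:
  C1: 40 − 36 = 4  (slack)
  C2: 28 − 28 = 0  (binding)
  C3: 52 − 52 = 0  (binding)

Optimal: a = 4, b = 8
Binding: C2, C3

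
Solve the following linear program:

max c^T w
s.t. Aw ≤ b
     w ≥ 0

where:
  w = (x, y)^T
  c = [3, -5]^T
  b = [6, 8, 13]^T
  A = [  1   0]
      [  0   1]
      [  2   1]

Evaluate the objective at each vertex of the feasible region:
  z(0, 0) = 0
  z(6, 0) = 18  ←
  z(6, 1) = 13
  z(2.5, 8) = -32.5
  z(0, 8) = -40
The maximum is at x = 6, y = 0.

x = 6, y = 0, z = 18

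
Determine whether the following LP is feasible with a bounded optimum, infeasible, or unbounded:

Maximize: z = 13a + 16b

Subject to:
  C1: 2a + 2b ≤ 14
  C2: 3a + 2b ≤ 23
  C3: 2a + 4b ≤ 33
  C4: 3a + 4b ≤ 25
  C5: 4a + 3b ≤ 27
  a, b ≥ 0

Feasible with a bounded optimal solution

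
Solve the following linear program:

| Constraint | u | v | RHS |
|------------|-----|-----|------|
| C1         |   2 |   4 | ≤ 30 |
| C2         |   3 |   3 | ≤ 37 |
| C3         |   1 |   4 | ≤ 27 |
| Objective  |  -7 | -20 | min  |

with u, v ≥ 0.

Evaluate the objective at each vertex of the feasible region:
  z(0, 0) = 0
  z(12.33, 0) = -86.33
  z(9.667, 2.667) = -121
  z(3, 6) = -141  ←
  z(0, 6.75) = -135
The minimum is at u = 3, v = 6.

u = 3, v = 6, z = -141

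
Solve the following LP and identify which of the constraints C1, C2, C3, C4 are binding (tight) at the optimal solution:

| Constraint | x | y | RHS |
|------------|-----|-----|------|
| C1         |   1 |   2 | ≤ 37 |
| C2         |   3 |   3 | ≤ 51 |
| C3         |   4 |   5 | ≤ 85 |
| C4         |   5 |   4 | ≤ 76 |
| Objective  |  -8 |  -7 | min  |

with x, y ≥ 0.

At x = 8, y = 9, compute slack b - a·x for each constraint:
  C1: 37 − 26 = 11  (slack)
  C2: 51 − 51 = 0  (binding)
  C3: 85 − 77 = 8  (slack)
  C4: 76 − 76 = 0  (binding)

Optimal: x = 8, y = 9
Binding: C2, C4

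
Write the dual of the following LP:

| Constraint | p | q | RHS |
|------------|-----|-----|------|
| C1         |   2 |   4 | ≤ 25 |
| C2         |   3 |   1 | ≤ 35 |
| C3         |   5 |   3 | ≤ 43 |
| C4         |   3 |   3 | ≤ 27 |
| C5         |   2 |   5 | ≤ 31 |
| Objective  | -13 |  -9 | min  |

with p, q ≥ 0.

Primal min cᵀx s.t. Ax ≤ b, x ≥ 0  →  Dual max −bᵀy s.t. Aᵀy ≥ −c, y ≥ 0.

Maximize: z = -25y1 - 35y2 - 43y3 - 27y4 - 31y5

Subject to:
  2y1 + 3y2 + 5y3 + 3y4 + 2y5 ≥ 13
  4y1 + y2 + 3y3 + 3y4 + 5y5 ≥ 9
  y1, y2, y3, y4, y5 ≥ 0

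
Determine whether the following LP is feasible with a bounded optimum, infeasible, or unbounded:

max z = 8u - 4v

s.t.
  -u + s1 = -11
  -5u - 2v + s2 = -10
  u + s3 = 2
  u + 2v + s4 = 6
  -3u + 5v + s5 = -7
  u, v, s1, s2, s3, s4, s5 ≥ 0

Infeasible (no feasible solution exists)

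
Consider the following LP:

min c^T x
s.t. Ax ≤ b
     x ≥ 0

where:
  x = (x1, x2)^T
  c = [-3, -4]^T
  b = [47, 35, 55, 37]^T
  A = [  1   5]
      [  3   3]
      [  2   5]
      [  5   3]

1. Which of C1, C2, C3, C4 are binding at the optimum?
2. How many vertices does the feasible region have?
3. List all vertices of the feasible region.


1. C1, C4
2. 4
3. (0, 0), (7.4, 0), (2, 9), (0, 9.4)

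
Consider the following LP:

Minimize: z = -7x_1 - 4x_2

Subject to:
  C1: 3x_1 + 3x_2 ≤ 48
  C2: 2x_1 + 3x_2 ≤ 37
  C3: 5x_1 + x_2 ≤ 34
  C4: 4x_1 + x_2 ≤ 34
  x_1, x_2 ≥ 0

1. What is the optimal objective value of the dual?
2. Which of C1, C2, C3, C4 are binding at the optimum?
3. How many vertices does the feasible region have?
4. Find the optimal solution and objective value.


1. -71
2. C2, C3
3. 4
4. x_1 = 5, x_2 = 9, z = -71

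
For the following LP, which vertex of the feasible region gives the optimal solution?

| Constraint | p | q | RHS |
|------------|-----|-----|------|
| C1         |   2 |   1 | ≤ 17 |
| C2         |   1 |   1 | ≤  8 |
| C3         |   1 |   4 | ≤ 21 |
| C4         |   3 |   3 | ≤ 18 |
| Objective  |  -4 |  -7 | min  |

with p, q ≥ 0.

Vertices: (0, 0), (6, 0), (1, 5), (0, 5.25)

Evaluate the objective at each vertex of the feasible region:
  z(0, 0) = 0
  z(6, 0) = -24
  z(1, 5) = -39  ←
  z(0, 5.25) = -36.75
The minimum is at p = 1, q = 5.

(1, 5)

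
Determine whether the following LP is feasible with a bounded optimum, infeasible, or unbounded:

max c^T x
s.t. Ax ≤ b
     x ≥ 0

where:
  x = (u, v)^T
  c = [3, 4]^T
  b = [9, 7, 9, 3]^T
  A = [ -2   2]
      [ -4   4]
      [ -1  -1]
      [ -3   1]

Unbounded (objective can increase without bound)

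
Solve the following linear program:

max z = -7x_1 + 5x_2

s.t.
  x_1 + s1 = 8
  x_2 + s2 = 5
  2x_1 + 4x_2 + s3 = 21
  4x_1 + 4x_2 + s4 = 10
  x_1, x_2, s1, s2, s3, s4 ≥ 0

Evaluate the objective at each vertex of the feasible region:
  z(0, 0) = 0
  z(2.5, 0) = -17.5
  z(0, 2.5) = 12.5  ←
The maximum is at x_1 = 0, x_2 = 2.5.

x_1 = 0, x_2 = 2.5, z = 12.5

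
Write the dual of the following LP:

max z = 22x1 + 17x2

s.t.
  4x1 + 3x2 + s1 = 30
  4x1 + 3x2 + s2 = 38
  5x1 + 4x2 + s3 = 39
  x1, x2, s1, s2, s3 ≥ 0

Primal max cᵀx s.t. Ax ≤ b, x ≥ 0  →  Dual min bᵀy s.t. Aᵀy ≥ c, y ≥ 0.

Minimize: z = 30y1 + 38y2 + 39y3

Subject to:
  4y1 + 4y2 + 5y3 ≥ 22
  3y1 + 3y2 + 4y3 ≥ 17
  y1, y2, y3 ≥ 0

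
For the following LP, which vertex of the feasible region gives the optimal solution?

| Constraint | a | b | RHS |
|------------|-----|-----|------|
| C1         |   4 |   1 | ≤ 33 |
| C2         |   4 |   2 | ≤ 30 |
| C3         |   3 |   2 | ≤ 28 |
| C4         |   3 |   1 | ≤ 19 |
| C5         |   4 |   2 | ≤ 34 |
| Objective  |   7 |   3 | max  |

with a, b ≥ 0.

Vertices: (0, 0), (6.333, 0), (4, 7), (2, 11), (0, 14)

Evaluate the objective at each vertex of the feasible region:
  z(0, 0) = 0
  z(6.333, 0) = 44.33
  z(4, 7) = 49  ←
  z(2, 11) = 47
  z(0, 14) = 42
The maximum is at a = 4, b = 7.

(4, 7)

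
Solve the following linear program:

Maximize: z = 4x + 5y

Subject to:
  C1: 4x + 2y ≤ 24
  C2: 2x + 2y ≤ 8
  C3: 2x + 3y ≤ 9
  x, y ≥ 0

Evaluate the objective at each vertex of the feasible region:
  z(0, 0) = 0
  z(4, 0) = 16
  z(3, 1) = 17  ←
  z(0, 3) = 15
The maximum is at x = 3, y = 1.

x = 3, y = 1, z = 17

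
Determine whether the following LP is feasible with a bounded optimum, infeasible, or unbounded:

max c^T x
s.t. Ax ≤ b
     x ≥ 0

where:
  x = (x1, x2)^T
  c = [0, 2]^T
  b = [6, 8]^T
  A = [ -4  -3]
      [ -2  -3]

Unbounded (objective can increase without bound)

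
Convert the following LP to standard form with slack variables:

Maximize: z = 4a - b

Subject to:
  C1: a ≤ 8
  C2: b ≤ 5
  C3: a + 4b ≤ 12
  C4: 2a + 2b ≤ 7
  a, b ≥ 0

max z = 4a - b

s.t.
  a + s1 = 8
  b + s2 = 5
  a + 4b + s3 = 12
  2a + 2b + s4 = 7
  a, b, s1, s2, s3, s4 ≥ 0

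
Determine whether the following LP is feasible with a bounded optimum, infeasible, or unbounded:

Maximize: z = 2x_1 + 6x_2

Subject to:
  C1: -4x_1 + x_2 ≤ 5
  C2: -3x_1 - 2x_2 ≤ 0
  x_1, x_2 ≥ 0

Unbounded (objective can increase without bound)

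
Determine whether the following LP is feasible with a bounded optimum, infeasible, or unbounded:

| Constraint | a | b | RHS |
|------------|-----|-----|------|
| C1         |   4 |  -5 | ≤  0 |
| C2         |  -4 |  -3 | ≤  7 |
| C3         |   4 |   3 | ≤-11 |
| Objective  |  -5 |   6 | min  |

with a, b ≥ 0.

Infeasible (no feasible solution exists)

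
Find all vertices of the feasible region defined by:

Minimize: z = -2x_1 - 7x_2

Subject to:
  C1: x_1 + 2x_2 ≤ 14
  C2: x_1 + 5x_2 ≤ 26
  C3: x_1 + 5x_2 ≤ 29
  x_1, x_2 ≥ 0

(0, 0), (14, 0), (6, 4), (0, 5.2)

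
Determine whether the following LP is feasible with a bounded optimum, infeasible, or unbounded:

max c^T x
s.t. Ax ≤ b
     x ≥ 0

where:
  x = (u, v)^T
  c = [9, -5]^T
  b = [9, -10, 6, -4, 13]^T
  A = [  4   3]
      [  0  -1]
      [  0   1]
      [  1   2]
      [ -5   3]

Infeasible (no feasible solution exists)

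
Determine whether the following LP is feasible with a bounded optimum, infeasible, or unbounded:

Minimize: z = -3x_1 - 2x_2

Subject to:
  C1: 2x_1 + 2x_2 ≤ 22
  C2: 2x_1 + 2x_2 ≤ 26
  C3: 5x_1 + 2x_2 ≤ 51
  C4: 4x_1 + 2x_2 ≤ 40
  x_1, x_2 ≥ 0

Feasible with a bounded optimal solution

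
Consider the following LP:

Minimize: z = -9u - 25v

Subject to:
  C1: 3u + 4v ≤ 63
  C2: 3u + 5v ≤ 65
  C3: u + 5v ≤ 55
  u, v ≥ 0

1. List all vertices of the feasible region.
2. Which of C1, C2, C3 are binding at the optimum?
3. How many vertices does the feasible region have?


1. (0, 0), (21, 0), (18.33, 2), (5, 10), (0, 11)
2. C2, C3
3. 5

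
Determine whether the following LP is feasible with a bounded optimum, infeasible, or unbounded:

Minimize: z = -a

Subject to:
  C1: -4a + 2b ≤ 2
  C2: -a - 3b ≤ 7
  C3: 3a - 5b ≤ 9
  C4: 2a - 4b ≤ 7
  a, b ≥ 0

Unbounded (objective can decrease without bound)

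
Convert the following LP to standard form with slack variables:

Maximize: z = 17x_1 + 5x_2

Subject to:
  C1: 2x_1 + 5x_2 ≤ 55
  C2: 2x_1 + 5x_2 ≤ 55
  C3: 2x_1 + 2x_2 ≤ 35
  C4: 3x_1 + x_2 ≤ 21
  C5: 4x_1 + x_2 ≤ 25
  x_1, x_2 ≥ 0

max z = 17x_1 + 5x_2

s.t.
  2x_1 + 5x_2 + s1 = 55
  2x_1 + 5x_2 + s2 = 55
  2x_1 + 2x_2 + s3 = 35
  3x_1 + x_2 + s4 = 21
  4x_1 + x_2 + s5 = 25
  x_1, x_2, s1, s2, s3, s4, s5 ≥ 0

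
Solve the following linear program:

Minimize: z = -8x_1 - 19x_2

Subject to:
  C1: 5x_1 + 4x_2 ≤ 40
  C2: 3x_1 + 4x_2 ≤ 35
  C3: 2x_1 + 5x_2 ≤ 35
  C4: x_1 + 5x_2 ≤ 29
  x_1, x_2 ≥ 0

Evaluate the objective at each vertex of the feasible region:
  z(0, 0) = 0
  z(8, 0) = -64
  z(4, 5) = -127  ←
  z(0, 5.8) = -110.2
The minimum is at x_1 = 4, x_2 = 5.

x_1 = 4, x_2 = 5, z = -127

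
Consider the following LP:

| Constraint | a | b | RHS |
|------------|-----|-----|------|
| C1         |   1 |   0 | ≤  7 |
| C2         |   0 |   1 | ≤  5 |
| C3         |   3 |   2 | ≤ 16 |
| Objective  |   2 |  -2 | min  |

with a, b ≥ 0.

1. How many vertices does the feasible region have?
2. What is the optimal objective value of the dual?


1. 4
2. -10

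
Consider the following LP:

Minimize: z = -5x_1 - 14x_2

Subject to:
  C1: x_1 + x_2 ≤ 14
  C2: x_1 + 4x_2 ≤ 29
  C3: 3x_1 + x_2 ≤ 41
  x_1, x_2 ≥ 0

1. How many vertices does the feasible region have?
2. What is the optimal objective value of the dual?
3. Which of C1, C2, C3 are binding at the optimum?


1. 5
2. -115
3. C1, C2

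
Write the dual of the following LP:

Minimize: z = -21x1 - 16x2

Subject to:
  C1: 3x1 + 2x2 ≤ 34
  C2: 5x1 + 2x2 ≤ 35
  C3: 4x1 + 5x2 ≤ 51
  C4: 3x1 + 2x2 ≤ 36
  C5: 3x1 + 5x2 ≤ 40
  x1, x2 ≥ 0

Primal min cᵀx s.t. Ax ≤ b, x ≥ 0  →  Dual max −bᵀy s.t. Aᵀy ≥ −c, y ≥ 0.

Maximize: z = -34y1 - 35y2 - 51y3 - 36y4 - 40y5

Subject to:
  3y1 + 5y2 + 4y3 + 3y4 + 3y5 ≥ 21
  2y1 + 2y2 + 5y3 + 2y4 + 5y5 ≥ 16
  y1, y2, y3, y4, y5 ≥ 0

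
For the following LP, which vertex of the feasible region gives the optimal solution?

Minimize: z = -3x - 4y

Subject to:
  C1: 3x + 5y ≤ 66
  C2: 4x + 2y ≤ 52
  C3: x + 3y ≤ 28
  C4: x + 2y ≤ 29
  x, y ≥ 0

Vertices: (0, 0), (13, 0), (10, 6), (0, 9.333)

Evaluate the objective at each vertex of the feasible region:
  z(0, 0) = 0
  z(13, 0) = -39
  z(10, 6) = -54  ←
  z(0, 9.333) = -37.33
The minimum is at x = 10, y = 6.

(10, 6)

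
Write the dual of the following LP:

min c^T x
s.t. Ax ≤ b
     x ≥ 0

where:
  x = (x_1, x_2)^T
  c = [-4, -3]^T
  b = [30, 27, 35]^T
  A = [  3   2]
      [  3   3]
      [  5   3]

Primal min cᵀx s.t. Ax ≤ b, x ≥ 0  →  Dual max −bᵀy s.t. Aᵀy ≥ −c, y ≥ 0.

Maximize: z = -30y1 - 27y2 - 35y3

Subject to:
  3y1 + 3y2 + 5y3 ≥ 4
  2y1 + 3y2 + 3y3 ≥ 3
  y1, y2, y3 ≥ 0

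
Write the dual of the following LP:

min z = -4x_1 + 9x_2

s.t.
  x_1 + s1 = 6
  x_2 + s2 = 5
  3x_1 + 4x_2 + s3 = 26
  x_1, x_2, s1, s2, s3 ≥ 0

Primal min cᵀx s.t. Ax ≤ b, x ≥ 0  →  Dual max −bᵀy s.t. Aᵀy ≥ −c, y ≥ 0.

Maximize: z = -6y1 - 5y2 - 26y3

Subject to:
  y1 + 3y3 ≥ 4
  y2 + 4y3 ≥ -9
  y1, y2, y3 ≥ 0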